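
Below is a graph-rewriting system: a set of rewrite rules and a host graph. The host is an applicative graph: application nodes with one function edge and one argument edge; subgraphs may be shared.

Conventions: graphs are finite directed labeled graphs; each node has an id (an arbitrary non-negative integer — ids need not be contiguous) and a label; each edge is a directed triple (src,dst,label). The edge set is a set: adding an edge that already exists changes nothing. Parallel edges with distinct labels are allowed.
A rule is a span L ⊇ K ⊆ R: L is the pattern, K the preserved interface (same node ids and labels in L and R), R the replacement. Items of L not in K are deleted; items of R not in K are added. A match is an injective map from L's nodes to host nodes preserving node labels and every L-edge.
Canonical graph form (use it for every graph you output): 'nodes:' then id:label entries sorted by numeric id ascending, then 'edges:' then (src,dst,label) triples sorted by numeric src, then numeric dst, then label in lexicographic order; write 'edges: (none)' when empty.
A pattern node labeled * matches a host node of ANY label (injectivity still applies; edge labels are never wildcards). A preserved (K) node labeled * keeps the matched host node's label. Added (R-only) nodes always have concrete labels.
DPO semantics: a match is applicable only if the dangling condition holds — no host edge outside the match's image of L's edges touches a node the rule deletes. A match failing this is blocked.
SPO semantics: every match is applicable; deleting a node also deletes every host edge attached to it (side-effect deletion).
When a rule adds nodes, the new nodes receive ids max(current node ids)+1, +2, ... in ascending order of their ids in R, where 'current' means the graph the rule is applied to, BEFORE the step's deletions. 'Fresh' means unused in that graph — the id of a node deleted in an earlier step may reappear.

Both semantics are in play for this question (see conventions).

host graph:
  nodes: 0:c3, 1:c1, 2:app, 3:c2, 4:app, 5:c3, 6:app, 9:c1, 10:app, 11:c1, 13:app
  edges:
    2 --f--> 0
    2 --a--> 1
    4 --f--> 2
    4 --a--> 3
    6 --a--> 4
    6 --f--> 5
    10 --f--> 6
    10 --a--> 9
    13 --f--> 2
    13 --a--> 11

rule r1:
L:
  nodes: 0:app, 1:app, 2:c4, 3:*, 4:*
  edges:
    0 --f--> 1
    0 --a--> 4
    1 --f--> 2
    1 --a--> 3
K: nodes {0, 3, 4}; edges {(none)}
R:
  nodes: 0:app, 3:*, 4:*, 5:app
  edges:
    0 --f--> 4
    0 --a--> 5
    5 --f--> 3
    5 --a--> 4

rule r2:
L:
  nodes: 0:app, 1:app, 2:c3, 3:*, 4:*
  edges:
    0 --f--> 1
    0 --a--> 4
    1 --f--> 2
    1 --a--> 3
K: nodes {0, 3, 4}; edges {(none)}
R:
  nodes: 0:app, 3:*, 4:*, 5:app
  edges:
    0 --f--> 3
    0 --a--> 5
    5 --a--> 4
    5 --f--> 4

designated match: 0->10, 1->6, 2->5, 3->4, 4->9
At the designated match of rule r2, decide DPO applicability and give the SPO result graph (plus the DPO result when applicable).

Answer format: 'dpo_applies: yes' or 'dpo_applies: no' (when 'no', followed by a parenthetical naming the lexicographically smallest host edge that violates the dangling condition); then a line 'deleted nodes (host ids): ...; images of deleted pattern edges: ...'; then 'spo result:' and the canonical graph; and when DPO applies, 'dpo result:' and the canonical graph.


dpo_applies: yes
deleted nodes (host ids): 5, 6; images of deleted pattern edges: (6,4,a); (6,5,f); (10,6,f); (10,9,a)
spo result:
nodes: 0:c3, 1:c1, 2:app, 3:c2, 4:app, 9:c1, 10:app, 11:c1, 13:app, 14:app
edges: (2,0,f); (2,1,a); (4,2,f); (4,3,a); (10,4,f); (10,14,a); (13,2,f); (13,11,a); (14,9,a); (14,9,f)
dpo result:
nodes: 0:c3, 1:c1, 2:app, 3:c2, 4:app, 9:c1, 10:app, 11:c1, 13:app, 14:app
edges: (2,0,f); (2,1,a); (4,2,f); (4,3,a); (10,4,f); (10,14,a); (13,2,f); (13,11,a); (14,9,a); (14,9,f)


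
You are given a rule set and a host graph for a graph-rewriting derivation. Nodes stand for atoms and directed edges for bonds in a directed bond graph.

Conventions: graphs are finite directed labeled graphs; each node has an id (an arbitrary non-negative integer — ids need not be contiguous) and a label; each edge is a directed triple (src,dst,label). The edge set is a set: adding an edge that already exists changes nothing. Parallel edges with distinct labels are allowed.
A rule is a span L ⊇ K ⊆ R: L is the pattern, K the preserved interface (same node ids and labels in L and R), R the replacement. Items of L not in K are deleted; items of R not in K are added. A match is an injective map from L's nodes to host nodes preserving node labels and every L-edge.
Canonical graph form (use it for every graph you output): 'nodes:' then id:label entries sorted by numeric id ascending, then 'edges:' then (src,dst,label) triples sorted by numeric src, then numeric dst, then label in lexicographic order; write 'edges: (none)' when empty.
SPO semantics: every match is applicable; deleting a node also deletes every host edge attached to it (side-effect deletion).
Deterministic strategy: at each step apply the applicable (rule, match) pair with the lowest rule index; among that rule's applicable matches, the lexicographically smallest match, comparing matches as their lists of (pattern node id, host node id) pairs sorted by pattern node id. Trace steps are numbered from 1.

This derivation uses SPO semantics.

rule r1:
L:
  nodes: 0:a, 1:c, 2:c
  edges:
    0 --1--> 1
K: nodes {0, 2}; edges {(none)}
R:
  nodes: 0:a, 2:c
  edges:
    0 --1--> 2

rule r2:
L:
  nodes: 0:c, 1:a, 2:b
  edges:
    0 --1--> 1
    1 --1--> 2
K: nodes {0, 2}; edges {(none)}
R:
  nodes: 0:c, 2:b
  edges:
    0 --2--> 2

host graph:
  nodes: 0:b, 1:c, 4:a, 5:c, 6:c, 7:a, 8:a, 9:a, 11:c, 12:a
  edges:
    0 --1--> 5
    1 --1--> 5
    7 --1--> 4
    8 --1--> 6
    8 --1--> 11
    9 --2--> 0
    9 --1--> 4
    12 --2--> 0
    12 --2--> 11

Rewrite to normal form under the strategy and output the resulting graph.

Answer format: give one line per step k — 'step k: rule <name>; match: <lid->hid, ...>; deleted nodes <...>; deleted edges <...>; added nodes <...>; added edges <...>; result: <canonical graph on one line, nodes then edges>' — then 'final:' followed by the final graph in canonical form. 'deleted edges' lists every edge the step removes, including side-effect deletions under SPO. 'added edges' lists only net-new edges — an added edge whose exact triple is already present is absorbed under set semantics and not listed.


step 1: rule r1; match: 0->8, 1->6, 2->1; deleted nodes 6; deleted edges (8,6,1); added nodes (none); added edges (8,1,1); result: nodes: 0:b, 1:c, 4:a, 5:c, 7:a, 8:a, 9:a, 11:c, 12:a edges: (0,5,1); (1,5,1); (7,4,1); (8,1,1); (8,11,1); (9,0,2); (9,4,1); (12,0,2); (12,11,2)
step 2: rule r1; match: 0->8, 1->1, 2->5; deleted nodes 1; deleted edges (1,5,1); (8,1,1); added nodes (none); added edges (8,5,1); result: nodes: 0:b, 4:a, 5:c, 7:a, 8:a, 9:a, 11:c, 12:a edges: (0,5,1); (7,4,1); (8,5,1); (8,11,1); (9,0,2); (9,4,1); (12,0,2); (12,11,2)
step 3: rule r1; match: 0->8, 1->5, 2->11; deleted nodes 5; deleted edges (0,5,1); (8,5,1); added nodes (none); added edges (none); result: nodes: 0:b, 4:a, 7:a, 8:a, 9:a, 11:c, 12:a edges: (7,4,1); (8,11,1); (9,0,2); (9,4,1); (12,0,2); (12,11,2)
final:
nodes: 0:b, 4:a, 7:a, 8:a, 9:a, 11:c, 12:a
edges: (7,4,1); (8,11,1); (9,0,2); (9,4,1); (12,0,2); (12,11,2)


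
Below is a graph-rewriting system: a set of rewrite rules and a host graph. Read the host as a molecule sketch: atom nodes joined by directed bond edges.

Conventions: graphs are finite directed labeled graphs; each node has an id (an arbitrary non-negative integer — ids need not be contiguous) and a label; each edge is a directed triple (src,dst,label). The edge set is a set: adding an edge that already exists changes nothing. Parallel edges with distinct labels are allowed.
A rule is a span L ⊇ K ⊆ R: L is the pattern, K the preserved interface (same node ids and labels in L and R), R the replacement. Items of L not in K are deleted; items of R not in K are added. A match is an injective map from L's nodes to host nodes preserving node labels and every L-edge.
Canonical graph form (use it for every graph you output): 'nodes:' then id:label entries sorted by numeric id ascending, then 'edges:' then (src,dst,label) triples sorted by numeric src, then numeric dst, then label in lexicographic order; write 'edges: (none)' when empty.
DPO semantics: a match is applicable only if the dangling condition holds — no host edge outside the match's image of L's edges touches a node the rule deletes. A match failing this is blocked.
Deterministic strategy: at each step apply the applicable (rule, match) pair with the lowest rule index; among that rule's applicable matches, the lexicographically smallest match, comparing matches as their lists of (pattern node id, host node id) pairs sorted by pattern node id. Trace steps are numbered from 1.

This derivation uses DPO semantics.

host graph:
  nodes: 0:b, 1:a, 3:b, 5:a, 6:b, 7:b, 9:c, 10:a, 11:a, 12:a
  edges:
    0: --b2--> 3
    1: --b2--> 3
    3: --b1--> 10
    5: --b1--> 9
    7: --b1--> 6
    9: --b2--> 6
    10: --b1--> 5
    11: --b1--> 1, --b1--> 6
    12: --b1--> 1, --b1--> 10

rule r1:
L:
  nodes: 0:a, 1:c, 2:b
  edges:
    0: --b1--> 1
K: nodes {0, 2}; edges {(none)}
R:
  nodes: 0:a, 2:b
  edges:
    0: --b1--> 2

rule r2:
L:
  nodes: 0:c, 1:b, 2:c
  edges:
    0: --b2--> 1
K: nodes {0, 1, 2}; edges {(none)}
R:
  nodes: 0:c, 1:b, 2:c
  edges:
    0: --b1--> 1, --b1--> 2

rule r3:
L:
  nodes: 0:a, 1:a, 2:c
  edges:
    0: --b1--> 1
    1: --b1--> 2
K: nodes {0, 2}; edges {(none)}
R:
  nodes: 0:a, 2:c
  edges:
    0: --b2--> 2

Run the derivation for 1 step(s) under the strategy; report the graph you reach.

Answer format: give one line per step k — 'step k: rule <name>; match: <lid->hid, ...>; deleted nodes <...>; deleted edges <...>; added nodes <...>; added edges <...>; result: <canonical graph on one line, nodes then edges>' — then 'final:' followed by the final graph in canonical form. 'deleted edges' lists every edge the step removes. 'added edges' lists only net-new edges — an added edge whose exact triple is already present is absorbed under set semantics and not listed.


step 1: rule r3; match: 0->10, 1->5, 2->9; deleted nodes 5; deleted edges (5,9,b1); (10,5,b1); added nodes (none); added edges (10,9,b2); result: nodes: 0:b, 1:a, 3:b, 6:b, 7:b, 9:c, 10:a, 11:a, 12:a edges: (0,3,b2); (1,3,b2); (3,10,b1); (7,6,b1); (9,6,b2); (10,9,b2); (11,1,b1); (11,6,b1); (12,1,b1); (12,10,b1)
final:
nodes: 0:b, 1:a, 3:b, 6:b, 7:b, 9:c, 10:a, 11:a, 12:a
edges: (0,3,b2); (1,3,b2); (3,10,b1); (7,6,b1); (9,6,b2); (10,9,b2); (11,1,b1); (11,6,b1); (12,1,b1); (12,10,b1)


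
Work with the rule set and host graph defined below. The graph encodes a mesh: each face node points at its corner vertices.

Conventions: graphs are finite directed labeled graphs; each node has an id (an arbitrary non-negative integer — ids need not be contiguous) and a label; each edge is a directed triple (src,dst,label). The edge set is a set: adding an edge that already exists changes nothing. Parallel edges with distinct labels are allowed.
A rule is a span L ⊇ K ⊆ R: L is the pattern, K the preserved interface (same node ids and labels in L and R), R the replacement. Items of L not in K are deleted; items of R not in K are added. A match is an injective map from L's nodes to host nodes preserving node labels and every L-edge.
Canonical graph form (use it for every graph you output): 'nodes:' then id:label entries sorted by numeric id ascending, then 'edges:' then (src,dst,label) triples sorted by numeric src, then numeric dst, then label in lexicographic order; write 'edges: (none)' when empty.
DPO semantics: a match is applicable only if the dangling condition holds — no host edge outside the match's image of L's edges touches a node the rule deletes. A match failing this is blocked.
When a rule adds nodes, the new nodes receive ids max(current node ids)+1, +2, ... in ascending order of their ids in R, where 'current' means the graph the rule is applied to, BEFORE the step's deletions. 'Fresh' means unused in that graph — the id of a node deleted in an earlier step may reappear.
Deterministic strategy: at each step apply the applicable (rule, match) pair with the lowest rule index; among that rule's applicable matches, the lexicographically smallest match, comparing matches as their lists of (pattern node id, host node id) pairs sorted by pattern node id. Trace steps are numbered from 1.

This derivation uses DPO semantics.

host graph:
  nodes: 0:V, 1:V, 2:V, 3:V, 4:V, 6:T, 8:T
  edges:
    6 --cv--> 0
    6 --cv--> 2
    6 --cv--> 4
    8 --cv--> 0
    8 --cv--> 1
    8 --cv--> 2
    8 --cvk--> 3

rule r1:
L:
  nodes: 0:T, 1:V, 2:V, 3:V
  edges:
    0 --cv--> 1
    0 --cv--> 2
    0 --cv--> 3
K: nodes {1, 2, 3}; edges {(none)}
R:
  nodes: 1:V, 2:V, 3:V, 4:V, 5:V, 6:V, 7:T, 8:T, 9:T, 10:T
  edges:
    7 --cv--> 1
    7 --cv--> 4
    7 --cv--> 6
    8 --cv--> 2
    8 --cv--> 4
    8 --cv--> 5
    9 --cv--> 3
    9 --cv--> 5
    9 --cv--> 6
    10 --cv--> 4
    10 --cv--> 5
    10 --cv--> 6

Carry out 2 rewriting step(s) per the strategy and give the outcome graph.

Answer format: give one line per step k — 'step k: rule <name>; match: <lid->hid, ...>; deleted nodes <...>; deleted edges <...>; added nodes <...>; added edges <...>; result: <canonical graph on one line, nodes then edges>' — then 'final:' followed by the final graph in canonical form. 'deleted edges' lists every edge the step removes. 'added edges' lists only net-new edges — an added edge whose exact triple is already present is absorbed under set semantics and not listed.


step 1: rule r1; match: 0->6, 1->0, 2->2, 3->4; deleted nodes 6; deleted edges (6,0,cv); (6,2,cv); (6,4,cv); added nodes 9, 10, 11, 12, 13, 14, 15; added edges (12,0,cv); (12,9,cv); (12,11,cv); (13,2,cv); (13,9,cv); (13,10,cv); (14,4,cv); (14,10,cv); (14,11,cv); (15,9,cv); (15,10,cv); (15,11,cv); result: nodes: 0:V, 1:V, 2:V, 3:V, 4:V, 8:T, 9:V, 10:V, 11:V, 12:T, 13:T, 14:T, 15:T edges: (8,0,cv); (8,1,cv); (8,2,cv); (8,3,cvk); (12,0,cv); (12,9,cv); (12,11,cv); (13,2,cv); (13,9,cv); (13,10,cv); (14,4,cv); (14,10,cv); (14,11,cv); (15,9,cv); (15,10,cv); (15,11,cv)
step 2: rule r1; match: 0->12, 1->0, 2->9, 3->11; deleted nodes 12; deleted edges (12,0,cv); (12,9,cv); (12,11,cv); added nodes 16, 17, 18, 19, 20, 21, 22; added edges (19,0,cv); (19,16,cv); (19,18,cv); (20,9,cv); (20,16,cv); (20,17,cv); (21,11,cv); (21,17,cv); (21,18,cv); (22,16,cv); (22,17,cv); (22,18,cv); result: nodes: 0:V, 1:V, 2:V, 3:V, 4:V, 8:T, 9:V, 10:V, 11:V, 13:T, 14:T, 15:T, 16:V, 17:V, 18:V, 19:T, 20:T, 21:T, 22:T edges: (8,0,cv); (8,1,cv); (8,2,cv); (8,3,cvk); (13,2,cv); (13,9,cv); (13,10,cv); (14,4,cv); (14,10,cv); (14,11,cv); (15,9,cv); (15,10,cv); (15,11,cv); (19,0,cv); (19,16,cv); (19,18,cv); (20,9,cv); (20,16,cv); (20,17,cv); (21,11,cv); (21,17,cv); (21,18,cv); (22,16,cv); (22,17,cv); (22,18,cv)
final:
nodes: 0:V, 1:V, 2:V, 3:V, 4:V, 8:T, 9:V, 10:V, 11:V, 13:T, 14:T, 15:T, 16:V, 17:V, 18:V, 19:T, 20:T, 21:T, 22:T
edges: (8,0,cv); (8,1,cv); (8,2,cv); (8,3,cvk); (13,2,cv); (13,9,cv); (13,10,cv); (14,4,cv); (14,10,cv); (14,11,cv); (15,9,cv); (15,10,cv); (15,11,cv); (19,0,cv); (19,16,cv); (19,18,cv); (20,9,cv); (20,16,cv); (20,17,cv); (21,11,cv); (21,17,cv); (21,18,cv); (22,16,cv); (22,17,cv); (22,18,cv)


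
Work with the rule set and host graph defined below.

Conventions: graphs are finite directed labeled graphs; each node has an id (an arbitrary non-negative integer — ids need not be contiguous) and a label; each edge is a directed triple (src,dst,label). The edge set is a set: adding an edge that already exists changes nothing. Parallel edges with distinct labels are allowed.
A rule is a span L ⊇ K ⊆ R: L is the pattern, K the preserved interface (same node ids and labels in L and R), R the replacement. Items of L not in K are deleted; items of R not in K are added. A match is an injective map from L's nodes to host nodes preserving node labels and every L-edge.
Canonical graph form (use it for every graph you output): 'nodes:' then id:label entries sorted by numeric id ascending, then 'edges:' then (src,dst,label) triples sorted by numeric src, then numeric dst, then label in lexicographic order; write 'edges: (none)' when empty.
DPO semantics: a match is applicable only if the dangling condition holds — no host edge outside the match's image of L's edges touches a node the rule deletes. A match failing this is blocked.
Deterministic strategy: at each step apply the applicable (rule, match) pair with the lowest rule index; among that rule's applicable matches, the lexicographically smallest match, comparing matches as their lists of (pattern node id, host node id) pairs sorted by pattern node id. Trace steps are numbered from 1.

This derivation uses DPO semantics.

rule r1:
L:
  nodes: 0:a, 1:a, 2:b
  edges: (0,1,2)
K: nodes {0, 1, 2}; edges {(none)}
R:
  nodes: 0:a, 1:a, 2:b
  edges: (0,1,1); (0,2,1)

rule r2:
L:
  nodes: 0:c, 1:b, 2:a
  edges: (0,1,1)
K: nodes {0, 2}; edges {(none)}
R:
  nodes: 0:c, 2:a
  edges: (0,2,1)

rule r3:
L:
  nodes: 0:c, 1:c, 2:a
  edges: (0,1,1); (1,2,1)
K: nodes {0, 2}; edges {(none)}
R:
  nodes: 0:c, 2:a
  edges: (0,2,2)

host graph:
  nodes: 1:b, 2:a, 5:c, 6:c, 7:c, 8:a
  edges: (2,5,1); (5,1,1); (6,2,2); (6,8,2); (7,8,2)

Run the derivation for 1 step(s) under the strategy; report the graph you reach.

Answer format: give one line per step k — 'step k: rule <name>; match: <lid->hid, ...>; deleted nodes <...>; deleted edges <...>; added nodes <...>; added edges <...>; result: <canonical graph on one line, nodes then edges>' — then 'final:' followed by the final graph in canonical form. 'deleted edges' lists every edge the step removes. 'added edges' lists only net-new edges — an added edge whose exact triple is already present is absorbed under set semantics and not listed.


step 1: rule r2; match: 0->5, 1->1, 2->2; deleted nodes 1; deleted edges (5,1,1); added nodes (none); added edges (5,2,1); result: nodes: 2:a, 5:c, 6:c, 7:c, 8:a edges: (2,5,1); (5,2,1); (6,2,2); (6,8,2); (7,8,2)
final:
nodes: 2:a, 5:c, 6:c, 7:c, 8:a
edges: (2,5,1); (5,2,1); (6,2,2); (6,8,2); (7,8,2)


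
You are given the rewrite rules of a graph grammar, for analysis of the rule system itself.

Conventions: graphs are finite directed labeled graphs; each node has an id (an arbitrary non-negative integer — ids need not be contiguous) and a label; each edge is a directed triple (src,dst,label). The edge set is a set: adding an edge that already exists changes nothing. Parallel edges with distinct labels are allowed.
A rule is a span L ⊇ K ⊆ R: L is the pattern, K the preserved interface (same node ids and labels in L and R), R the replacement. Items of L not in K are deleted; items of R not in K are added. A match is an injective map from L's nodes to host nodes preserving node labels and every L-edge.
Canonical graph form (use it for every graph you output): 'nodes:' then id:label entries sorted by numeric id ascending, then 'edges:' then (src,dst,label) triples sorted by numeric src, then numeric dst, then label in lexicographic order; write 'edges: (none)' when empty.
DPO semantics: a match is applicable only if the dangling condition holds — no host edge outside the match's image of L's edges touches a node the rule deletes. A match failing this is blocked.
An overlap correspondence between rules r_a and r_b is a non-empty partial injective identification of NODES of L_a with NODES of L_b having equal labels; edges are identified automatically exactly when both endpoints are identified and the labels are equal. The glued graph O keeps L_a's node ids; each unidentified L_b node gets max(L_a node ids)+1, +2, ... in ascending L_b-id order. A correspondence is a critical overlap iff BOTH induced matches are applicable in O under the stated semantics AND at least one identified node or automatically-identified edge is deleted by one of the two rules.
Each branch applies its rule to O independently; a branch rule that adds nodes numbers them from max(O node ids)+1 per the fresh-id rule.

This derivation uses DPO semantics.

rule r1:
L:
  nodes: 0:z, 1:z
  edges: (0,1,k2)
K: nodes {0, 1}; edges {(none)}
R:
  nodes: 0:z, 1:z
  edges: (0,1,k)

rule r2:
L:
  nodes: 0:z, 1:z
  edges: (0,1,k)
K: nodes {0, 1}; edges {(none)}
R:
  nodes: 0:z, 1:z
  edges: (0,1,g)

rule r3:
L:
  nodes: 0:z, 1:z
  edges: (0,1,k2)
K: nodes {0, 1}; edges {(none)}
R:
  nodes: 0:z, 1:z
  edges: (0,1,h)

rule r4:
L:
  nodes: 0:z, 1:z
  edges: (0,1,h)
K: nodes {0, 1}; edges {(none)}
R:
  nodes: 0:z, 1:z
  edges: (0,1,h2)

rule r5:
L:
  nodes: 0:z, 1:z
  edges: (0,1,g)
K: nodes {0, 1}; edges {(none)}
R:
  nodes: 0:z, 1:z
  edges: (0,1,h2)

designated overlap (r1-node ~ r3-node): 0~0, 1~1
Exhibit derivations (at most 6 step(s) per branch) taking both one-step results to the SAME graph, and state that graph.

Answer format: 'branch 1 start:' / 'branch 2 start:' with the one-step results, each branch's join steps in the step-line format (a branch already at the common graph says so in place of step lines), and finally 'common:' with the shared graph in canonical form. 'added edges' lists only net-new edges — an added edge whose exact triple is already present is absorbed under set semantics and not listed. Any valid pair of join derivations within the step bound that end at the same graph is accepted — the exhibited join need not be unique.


branch 1 start:
nodes: 0:z, 1:z
edges: (0,1,k)
branch 2 start:
nodes: 0:z, 1:z
edges: (0,1,h)
branch 1 step 1: rule r2; match: 0->0, 1->1; deleted nodes (none); deleted edges (0,1,k); added nodes (none); added edges (0,1,g); result: nodes: 0:z, 1:z edges: (0,1,g)
branch 1 step 2: rule r5; match: 0->0, 1->1; deleted nodes (none); deleted edges (0,1,g); added nodes (none); added edges (0,1,h2); result: nodes: 0:z, 1:z edges: (0,1,h2)
branch 2 step 1: rule r4; match: 0->0, 1->1; deleted nodes (none); deleted edges (0,1,h); added nodes (none); added edges (0,1,h2); result: nodes: 0:z, 1:z edges: (0,1,h2)
common:
nodes: 0:z, 1:z
edges: (0,1,h2)


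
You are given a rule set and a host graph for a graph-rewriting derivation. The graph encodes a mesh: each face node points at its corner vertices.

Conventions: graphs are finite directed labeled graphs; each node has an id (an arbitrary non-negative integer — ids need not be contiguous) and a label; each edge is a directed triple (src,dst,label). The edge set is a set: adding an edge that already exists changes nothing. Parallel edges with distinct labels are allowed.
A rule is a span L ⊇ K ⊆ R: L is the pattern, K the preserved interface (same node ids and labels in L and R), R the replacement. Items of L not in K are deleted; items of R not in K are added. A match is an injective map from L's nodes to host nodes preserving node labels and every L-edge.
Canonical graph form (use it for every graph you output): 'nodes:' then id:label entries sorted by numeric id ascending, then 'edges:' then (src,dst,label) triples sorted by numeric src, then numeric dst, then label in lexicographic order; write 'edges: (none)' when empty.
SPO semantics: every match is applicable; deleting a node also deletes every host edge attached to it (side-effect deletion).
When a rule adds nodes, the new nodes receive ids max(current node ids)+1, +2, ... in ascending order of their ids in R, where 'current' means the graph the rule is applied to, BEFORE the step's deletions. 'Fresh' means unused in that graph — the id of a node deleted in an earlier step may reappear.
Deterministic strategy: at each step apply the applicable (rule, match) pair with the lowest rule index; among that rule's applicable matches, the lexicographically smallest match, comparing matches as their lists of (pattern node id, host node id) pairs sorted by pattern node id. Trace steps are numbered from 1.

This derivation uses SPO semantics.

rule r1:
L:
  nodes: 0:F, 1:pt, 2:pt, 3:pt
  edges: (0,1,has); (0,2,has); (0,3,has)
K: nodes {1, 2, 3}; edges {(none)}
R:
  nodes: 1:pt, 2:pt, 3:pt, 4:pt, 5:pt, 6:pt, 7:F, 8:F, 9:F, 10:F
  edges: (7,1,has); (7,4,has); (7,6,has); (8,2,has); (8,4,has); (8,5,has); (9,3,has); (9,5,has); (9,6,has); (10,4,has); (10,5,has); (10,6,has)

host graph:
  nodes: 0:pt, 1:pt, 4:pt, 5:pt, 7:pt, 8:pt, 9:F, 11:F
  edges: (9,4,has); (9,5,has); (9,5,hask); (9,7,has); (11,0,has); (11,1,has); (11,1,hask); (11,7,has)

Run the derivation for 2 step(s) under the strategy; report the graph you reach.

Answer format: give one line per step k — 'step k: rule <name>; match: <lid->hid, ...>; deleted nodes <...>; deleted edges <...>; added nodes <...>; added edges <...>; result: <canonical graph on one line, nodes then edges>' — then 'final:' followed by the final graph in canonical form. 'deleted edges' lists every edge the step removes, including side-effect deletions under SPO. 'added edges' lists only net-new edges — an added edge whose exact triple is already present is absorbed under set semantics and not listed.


step 1: rule r1; match: 0->9, 1->4, 2->5, 3->7; deleted nodes 9; deleted edges (9,4,has); (9,5,has); (9,5,hask); (9,7,has); added nodes 12, 13, 14, 15, 16, 17, 18; added edges (15,4,has); (15,12,has); (15,14,has); (16,5,has); (16,12,has); (16,13,has); (17,7,has); (17,13,has); (17,14,has); (18,12,has); (18,13,has); (18,14,has); result: nodes: 0:pt, 1:pt, 4:pt, 5:pt, 7:pt, 8:pt, 11:F, 12:pt, 13:pt, 14:pt, 15:F, 16:F, 17:F, 18:F edges: (11,0,has); (11,1,has); (11,1,hask); (11,7,has); (15,4,has); (15,12,has); (15,14,has); (16,5,has); (16,12,has); (16,13,has); (17,7,has); (17,13,has); (17,14,has); (18,12,has); (18,13,has); (18,14,has)
step 2: rule r1; match: 0->11, 1->0, 2->1, 3->7; deleted nodes 11; deleted edges (11,0,has); (11,1,has); (11,1,hask); (11,7,has); added nodes 19, 20, 21, 22, 23, 24, 25; added edges (22,0,has); (22,19,has); (22,21,has); (23,1,has); (23,19,has); (23,20,has); (24,7,has); (24,20,has); (24,21,has); (25,19,has); (25,20,has); (25,21,has); result: nodes: 0:pt, 1:pt, 4:pt, 5:pt, 7:pt, 8:pt, 12:pt, 13:pt, 14:pt, 15:F, 16:F, 17:F, 18:F, 19:pt, 20:pt, 21:pt, 22:F, 23:F, 24:F, 25:F edges: (15,4,has); (15,12,has); (15,14,has); (16,5,has); (16,12,has); (16,13,has); (17,7,has); (17,13,has); (17,14,has); (18,12,has); (18,13,has); (18,14,has); (22,0,has); (22,19,has); (22,21,has); (23,1,has); (23,19,has); (23,20,has); (24,7,has); (24,20,has); (24,21,has); (25,19,has); (25,20,has); (25,21,has)
final:
nodes: 0:pt, 1:pt, 4:pt, 5:pt, 7:pt, 8:pt, 12:pt, 13:pt, 14:pt, 15:F, 16:F, 17:F, 18:F, 19:pt, 20:pt, 21:pt, 22:F, 23:F, 24:F, 25:F
edges: (15,4,has); (15,12,has); (15,14,has); (16,5,has); (16,12,has); (16,13,has); (17,7,has); (17,13,has); (17,14,has); (18,12,has); (18,13,has); (18,14,has); (22,0,has); (22,19,has); (22,21,has); (23,1,has); (23,19,has); (23,20,has); (24,7,has); (24,20,has); (24,21,has); (25,19,has); (25,20,has); (25,21,has)


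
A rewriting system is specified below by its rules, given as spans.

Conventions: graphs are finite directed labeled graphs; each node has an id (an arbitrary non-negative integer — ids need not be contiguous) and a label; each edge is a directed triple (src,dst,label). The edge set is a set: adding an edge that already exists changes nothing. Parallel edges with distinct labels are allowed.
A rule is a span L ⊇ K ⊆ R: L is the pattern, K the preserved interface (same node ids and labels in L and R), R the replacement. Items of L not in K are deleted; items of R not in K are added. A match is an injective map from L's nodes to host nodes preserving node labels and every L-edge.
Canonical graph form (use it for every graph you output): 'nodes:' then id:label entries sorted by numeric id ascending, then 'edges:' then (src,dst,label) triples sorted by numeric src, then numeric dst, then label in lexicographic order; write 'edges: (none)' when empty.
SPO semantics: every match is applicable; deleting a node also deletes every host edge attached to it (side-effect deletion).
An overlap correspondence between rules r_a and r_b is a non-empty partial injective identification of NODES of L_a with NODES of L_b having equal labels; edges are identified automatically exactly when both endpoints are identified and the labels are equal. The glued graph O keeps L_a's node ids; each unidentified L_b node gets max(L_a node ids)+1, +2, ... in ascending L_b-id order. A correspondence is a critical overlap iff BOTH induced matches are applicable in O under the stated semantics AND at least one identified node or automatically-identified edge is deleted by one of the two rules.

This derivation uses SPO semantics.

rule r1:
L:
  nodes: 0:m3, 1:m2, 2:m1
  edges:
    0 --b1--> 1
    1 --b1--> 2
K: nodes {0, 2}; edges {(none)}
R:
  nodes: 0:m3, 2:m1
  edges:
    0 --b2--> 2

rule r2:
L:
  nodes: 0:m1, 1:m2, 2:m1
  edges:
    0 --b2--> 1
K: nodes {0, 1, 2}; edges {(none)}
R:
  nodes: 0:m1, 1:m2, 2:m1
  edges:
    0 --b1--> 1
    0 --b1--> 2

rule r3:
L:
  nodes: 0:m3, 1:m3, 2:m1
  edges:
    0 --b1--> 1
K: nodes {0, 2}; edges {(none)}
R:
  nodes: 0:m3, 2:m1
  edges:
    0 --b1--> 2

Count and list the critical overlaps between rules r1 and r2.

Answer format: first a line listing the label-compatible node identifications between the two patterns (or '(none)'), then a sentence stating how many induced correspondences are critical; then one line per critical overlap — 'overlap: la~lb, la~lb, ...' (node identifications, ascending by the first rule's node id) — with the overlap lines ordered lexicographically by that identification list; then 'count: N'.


label-compatible node identifications between L(r1) and L(r2): 1~1, 2~0, 2~2
3 of the induced correspondences are critical overlaps of r1 and r2.
overlap: 1~1
overlap: 1~1, 2~0
overlap: 1~1, 2~2
count: 3


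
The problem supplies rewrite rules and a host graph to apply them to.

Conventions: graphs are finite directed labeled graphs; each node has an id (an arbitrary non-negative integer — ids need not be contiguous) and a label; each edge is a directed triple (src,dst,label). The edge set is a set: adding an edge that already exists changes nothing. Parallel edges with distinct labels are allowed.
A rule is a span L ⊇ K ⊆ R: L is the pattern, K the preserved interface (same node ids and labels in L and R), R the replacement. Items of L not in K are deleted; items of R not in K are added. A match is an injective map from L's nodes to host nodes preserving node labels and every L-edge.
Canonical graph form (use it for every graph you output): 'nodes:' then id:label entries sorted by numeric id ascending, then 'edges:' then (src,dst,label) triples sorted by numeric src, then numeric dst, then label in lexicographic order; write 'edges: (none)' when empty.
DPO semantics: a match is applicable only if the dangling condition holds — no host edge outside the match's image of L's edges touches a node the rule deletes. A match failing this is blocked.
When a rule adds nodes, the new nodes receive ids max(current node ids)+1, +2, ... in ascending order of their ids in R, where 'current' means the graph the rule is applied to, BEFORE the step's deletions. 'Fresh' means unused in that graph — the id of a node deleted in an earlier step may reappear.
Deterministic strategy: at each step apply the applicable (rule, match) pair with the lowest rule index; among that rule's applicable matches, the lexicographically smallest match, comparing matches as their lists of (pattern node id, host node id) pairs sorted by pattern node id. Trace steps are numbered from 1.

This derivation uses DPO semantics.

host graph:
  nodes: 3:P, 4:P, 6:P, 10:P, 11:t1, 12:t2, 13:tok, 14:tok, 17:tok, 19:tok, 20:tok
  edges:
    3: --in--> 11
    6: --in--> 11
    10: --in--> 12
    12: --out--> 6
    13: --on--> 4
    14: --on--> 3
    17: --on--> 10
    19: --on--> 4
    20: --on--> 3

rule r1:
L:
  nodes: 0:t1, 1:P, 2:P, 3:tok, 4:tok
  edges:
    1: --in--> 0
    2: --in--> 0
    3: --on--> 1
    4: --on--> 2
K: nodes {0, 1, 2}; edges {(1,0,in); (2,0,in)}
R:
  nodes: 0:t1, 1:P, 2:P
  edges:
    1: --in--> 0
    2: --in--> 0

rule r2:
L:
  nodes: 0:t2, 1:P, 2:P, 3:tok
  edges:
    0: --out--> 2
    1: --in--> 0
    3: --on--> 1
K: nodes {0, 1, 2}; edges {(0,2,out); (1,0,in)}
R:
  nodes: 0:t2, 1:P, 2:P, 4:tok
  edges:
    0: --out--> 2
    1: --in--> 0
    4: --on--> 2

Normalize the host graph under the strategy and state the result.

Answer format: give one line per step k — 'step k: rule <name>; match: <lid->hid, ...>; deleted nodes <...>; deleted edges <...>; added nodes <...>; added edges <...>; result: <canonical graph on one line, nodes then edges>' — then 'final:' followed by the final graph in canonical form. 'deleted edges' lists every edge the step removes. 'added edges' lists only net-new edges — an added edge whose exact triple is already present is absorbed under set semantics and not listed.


step 1: rule r2; match: 0->12, 1->10, 2->6, 3->17; deleted nodes 17; deleted edges (17,10,on); added nodes 21; added edges (21,6,on); result: nodes: 3:P, 4:P, 6:P, 10:P, 11:t1, 12:t2, 13:tok, 14:tok, 19:tok, 20:tok, 21:tok edges: (3,11,in); (6,11,in); (10,12,in); (12,6,out); (13,4,on); (14,3,on); (19,4,on); (20,3,on); (21,6,on)
step 2: rule r1; match: 0->11, 1->3, 2->6, 3->14, 4->21; deleted nodes 14, 21; deleted edges (14,3,on); (21,6,on); added nodes (none); added edges (none); result: nodes: 3:P, 4:P, 6:P, 10:P, 11:t1, 12:t2, 13:tok, 19:tok, 20:tok edges: (3,11,in); (6,11,in); (10,12,in); (12,6,out); (13,4,on); (19,4,on); (20,3,on)
final:
nodes: 3:P, 4:P, 6:P, 10:P, 11:t1, 12:t2, 13:tok, 19:tok, 20:tok
edges: (3,11,in); (6,11,in); (10,12,in); (12,6,out); (13,4,on); (19,4,on); (20,3,on)


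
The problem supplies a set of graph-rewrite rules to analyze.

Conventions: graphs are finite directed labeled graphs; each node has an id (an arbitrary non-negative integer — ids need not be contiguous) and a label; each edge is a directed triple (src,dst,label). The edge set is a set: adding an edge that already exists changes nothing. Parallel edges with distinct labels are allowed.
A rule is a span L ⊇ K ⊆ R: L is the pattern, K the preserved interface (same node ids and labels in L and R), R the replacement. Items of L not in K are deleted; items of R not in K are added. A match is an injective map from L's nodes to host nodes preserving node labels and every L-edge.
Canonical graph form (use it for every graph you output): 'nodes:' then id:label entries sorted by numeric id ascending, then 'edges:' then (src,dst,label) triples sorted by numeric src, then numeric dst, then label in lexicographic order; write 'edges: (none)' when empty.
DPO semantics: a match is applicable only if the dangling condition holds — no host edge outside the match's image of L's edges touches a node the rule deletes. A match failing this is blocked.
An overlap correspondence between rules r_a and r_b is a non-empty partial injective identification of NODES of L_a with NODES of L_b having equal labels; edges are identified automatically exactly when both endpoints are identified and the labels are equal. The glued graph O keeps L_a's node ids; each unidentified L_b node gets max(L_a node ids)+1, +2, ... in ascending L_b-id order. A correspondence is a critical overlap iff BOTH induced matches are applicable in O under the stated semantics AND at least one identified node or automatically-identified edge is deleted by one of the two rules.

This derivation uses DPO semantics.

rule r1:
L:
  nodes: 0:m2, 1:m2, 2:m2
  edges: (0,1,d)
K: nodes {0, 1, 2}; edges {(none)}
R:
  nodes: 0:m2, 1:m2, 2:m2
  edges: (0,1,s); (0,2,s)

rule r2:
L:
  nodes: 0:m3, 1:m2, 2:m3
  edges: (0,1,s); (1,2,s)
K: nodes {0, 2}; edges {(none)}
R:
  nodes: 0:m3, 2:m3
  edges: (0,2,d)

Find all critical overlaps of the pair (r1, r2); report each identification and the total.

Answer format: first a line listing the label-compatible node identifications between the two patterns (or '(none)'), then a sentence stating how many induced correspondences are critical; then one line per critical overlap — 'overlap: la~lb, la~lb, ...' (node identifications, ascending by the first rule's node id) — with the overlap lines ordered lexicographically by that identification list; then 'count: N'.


label-compatible node identifications between L(r1) and L(r2): 0~1, 1~1, 2~1
1 of the induced correspondences is a critical overlap of r1 and r2.
overlap: 2~1
count: 1


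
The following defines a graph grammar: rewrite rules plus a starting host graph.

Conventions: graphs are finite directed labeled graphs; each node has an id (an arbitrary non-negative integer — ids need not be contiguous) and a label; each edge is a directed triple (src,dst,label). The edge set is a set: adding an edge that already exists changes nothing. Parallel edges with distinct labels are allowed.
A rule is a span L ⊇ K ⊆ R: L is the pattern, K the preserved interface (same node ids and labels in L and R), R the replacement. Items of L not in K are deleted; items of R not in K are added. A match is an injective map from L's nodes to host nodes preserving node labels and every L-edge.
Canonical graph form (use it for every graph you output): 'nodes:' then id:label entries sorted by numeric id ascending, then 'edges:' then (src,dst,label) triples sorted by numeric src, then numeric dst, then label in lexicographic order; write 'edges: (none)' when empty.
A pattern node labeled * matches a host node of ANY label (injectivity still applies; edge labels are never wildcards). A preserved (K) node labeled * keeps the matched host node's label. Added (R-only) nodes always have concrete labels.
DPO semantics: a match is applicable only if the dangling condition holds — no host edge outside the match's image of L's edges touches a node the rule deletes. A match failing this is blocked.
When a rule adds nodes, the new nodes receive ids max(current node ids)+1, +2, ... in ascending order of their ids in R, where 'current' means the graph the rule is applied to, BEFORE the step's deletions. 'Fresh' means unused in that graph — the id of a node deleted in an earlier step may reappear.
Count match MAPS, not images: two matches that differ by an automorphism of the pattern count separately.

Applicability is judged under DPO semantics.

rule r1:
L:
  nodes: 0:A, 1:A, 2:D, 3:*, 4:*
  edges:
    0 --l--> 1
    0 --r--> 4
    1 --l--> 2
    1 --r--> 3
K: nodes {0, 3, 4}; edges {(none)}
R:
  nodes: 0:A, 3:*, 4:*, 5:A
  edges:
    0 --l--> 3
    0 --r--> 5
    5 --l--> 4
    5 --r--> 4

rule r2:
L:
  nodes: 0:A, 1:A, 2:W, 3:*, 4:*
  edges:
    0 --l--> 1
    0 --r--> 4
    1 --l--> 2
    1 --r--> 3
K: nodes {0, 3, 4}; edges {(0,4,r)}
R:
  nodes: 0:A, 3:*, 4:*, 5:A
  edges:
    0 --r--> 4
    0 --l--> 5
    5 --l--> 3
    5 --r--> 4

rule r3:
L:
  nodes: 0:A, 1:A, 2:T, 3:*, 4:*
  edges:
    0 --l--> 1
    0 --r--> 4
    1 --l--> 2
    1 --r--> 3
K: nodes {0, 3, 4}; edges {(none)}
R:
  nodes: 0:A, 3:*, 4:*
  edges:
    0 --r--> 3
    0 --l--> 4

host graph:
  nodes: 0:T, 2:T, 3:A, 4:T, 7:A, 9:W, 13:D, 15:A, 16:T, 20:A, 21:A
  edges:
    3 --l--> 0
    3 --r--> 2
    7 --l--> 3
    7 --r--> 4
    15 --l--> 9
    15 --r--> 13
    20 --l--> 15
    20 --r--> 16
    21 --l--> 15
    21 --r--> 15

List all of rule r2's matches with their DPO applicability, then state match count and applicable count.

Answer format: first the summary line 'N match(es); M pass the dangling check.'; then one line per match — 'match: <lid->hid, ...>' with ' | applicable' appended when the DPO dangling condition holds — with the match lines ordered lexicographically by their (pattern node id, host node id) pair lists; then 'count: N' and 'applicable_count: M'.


1 match(es); 0 pass the dangling check.
match: 0->20, 1->15, 2->9, 3->13, 4->16
count: 1
applicable_count: 0


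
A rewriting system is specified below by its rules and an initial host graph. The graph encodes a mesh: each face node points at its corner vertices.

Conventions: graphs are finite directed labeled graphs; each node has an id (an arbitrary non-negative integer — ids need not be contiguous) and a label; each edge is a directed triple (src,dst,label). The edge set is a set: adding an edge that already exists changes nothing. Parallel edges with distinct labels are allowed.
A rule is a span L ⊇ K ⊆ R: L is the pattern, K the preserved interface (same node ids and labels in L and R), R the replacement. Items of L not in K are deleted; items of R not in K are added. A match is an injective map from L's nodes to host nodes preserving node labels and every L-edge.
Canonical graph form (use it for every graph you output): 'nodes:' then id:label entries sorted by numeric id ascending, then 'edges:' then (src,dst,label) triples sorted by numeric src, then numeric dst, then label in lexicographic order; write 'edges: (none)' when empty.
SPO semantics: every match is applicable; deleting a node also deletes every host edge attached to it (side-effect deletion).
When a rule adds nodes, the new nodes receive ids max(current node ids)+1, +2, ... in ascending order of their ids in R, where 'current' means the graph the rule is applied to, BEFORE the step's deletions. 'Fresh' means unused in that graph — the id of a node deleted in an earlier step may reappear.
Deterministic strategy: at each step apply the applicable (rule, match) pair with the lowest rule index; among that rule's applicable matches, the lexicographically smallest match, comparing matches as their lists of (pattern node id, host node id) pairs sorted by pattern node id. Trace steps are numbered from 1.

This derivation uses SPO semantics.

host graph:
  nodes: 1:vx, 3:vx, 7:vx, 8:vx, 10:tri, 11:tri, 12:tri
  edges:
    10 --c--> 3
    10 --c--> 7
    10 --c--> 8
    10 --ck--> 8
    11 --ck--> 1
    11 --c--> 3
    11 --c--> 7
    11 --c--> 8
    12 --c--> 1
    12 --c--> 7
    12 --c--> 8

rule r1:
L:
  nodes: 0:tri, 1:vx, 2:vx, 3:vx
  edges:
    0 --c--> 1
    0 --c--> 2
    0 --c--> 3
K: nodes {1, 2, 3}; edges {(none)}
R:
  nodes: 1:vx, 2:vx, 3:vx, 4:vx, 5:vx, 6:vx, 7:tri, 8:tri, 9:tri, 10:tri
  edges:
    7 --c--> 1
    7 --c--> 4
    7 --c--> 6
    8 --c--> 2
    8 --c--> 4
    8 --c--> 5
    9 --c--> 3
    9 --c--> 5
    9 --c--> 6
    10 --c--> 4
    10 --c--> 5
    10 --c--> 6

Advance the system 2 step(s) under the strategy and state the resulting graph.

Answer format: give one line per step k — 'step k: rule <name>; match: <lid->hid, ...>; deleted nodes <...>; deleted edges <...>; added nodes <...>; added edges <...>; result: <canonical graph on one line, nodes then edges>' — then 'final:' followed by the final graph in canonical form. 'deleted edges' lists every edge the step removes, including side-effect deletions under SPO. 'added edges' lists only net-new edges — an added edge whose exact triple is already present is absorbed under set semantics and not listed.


step 1: rule r1; match: 0->10, 1->3, 2->7, 3->8; deleted nodes 10; deleted edges (10,3,c); (10,7,c); (10,8,c); (10,8,ck); added nodes 13, 14, 15, 16, 17, 18, 19; added edges (16,3,c); (16,13,c); (16,15,c); (17,7,c); (17,13,c); (17,14,c); (18,8,c); (18,14,c); (18,15,c); (19,13,c); (19,14,c); (19,15,c); result: nodes: 1:vx, 3:vx, 7:vx, 8:vx, 11:tri, 12:tri, 13:vx, 14:vx, 15:vx, 16:tri, 17:tri, 18:tri, 19:tri edges: (11,1,ck); (11,3,c); (11,7,c); (11,8,c); (12,1,c); (12,7,c); (12,8,c); (16,3,c); (16,13,c); (16,15,c); (17,7,c); (17,13,c); (17,14,c); (18,8,c); (18,14,c); (18,15,c); (19,13,c); (19,14,c); (19,15,c)
step 2: rule r1; match: 0->11, 1->3, 2->7, 3->8; deleted nodes 11; deleted edges (11,1,ck); (11,3,c); (11,7,c); (11,8,c); added nodes 20, 21, 22, 23, 24, 25, 26; added edges (23,3,c); (23,20,c); (23,22,c); (24,7,c); (24,20,c); (24,21,c); (25,8,c); (25,21,c); (25,22,c); (26,20,c); (26,21,c); (26,22,c); result: nodes: 1:vx, 3:vx, 7:vx, 8:vx, 12:tri, 13:vx, 14:vx, 15:vx, 16:tri, 17:tri, 18:tri, 19:tri, 20:vx, 21:vx, 22:vx, 23:tri, 24:tri, 25:tri, 26:tri edges: (12,1,c); (12,7,c); (12,8,c); (16,3,c); (16,13,c); (16,15,c); (17,7,c); (17,13,c); (17,14,c); (18,8,c); (18,14,c); (18,15,c); (19,13,c); (19,14,c); (19,15,c); (23,3,c); (23,20,c); (23,22,c); (24,7,c); (24,20,c); (24,21,c); (25,8,c); (25,21,c); (25,22,c); (26,20,c); (26,21,c); (26,22,c)
final:
nodes: 1:vx, 3:vx, 7:vx, 8:vx, 12:tri, 13:vx, 14:vx, 15:vx, 16:tri, 17:tri, 18:tri, 19:tri, 20:vx, 21:vx, 22:vx, 23:tri, 24:tri, 25:tri, 26:tri
edges: (12,1,c); (12,7,c); (12,8,c); (16,3,c); (16,13,c); (16,15,c); (17,7,c); (17,13,c); (17,14,c); (18,8,c); (18,14,c); (18,15,c); (19,13,c); (19,14,c); (19,15,c); (23,3,c); (23,20,c); (23,22,c); (24,7,c); (24,20,c); (24,21,c); (25,8,c); (25,21,c); (25,22,c); (26,20,c); (26,21,c); (26,22,c)
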